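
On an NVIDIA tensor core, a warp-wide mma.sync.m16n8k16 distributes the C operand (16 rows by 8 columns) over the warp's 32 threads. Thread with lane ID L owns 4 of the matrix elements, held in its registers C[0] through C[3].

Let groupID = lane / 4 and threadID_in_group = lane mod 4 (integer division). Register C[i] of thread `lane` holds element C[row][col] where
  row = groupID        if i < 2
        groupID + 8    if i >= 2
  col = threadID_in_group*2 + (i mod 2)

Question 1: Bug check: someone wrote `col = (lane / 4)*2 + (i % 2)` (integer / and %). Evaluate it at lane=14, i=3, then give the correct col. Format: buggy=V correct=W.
`(lane / 4)*2 + (i % 2)`[14,3]->7
14: g=3,t=2
[3] (3+8,2*2+1) = (11,5)
col: 7 vs 5

buggy=7 correct=5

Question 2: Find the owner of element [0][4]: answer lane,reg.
2,0

r:0=>grp=0,rB=0  c:4=>tig=2,lo=0
L=0*4+2=2  i=0*2+0=0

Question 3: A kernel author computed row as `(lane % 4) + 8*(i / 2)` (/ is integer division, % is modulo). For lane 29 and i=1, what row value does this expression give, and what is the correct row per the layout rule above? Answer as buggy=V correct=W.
buggy=1 correct=7

`(lane % 4) + 8*(i / 2)`[29,1]->1
lane 29: g=7 (29/4), t=1 (29%4)
i=1: r=7+0=7, c=1*2+1=3
row: 1 vs 7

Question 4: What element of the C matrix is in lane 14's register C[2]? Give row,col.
11,4

lane 14→14/4=3, 14 mod 4=2
i=2  r:3+8→11  c:2·2+0→4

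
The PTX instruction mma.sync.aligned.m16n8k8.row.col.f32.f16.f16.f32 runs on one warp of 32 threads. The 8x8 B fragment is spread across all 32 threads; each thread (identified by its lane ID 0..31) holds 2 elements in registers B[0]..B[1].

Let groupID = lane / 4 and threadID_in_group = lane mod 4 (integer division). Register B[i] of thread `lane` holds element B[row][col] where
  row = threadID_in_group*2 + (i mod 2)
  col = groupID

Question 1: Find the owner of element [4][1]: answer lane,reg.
c=1->g=1  r=4->t=2,b0=0
L=1*4+2=6  i=0=0

6,0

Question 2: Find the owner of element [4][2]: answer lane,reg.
10,0

c=2->g=2  r=4->t=2,b0=0
L=2*4+2=10  i=0=0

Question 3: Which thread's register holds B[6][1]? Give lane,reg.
c=1->g=1  r=6->t=3,b0=0
L=1*4+3=7  i=0=0

7,0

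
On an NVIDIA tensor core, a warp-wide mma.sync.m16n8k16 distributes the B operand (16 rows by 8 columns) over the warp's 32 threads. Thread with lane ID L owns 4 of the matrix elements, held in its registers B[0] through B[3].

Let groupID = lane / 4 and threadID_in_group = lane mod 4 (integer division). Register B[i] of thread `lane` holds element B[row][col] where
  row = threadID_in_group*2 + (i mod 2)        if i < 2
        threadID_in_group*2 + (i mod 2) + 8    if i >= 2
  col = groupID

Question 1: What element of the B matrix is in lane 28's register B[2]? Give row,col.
8,7

lane 28=>28/4=7, 28 mod 4=0
i=2  r:2·0+0+8=>8  c:7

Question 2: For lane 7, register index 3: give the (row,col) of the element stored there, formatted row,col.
15,1

7: gr=1,th=3
[3] (3*2+1+8,1) = (15,1)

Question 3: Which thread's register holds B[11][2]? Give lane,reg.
9,3

c=2→G=2  r=11→rhi=1,T=1,p=1
L=2*4+1=9  i=1*2+1=3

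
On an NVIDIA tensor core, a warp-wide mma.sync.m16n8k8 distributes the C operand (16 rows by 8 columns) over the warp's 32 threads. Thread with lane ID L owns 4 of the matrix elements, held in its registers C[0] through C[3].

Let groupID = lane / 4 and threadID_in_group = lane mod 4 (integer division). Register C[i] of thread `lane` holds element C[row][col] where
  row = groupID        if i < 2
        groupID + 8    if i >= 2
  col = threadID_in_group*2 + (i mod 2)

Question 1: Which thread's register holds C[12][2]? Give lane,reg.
17,2

r: 12->gid=4,r8=1  c: 2->tid=1,i&1=0
L=4*4+1=17  i=1*2+0=2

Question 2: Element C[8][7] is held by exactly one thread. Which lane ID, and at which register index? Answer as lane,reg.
r=8→G=0,rhi=1  c=7→T=3,p=1
L=0*4+3=3  i=1*2+1=3

3,3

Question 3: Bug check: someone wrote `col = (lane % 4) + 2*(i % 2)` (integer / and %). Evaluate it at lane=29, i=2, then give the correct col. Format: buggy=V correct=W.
buggy=1 correct=2

`(lane % 4) + 2*(i % 2)`[29,2]→1
lane 29→29/4=7, 29 mod 4=1
i=2  r:7+8→15  c:2·1+0→2
col: 1 vs 2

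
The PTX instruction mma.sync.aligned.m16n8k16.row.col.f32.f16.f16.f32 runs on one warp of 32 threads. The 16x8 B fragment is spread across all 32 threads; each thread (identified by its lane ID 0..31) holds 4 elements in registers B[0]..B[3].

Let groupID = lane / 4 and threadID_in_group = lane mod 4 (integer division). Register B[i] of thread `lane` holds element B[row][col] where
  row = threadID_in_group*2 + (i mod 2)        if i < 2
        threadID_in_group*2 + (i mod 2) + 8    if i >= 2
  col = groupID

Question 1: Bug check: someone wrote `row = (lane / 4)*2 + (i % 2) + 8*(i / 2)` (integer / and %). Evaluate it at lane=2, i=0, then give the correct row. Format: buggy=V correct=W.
buggy=0 correct=4

`(lane / 4)*2 + (i % 2) + 8*(i / 2)`[2,0]=>0
L=2=>grp=2>>2=0, tig=2&3=2
[0]=>row 2·2+0+0=4  col grp=0
row: 0 vs 4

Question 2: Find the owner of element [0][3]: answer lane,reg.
c:3=>grp=3  r:0=>rB=0,tig=0,lo=0
L=3*4+0=12  i=0*2+0=0

12,0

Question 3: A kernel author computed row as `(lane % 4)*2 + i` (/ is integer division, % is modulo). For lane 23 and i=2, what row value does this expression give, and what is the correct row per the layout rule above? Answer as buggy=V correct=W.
buggy=8 correct=14

`(lane % 4)*2 + i`[23,2]->8
lane 23: gid=5 (23/4), tid=3 (23%4)
i=2: r=3*2+0+8=14, c=gid=5
row: 8 vs 14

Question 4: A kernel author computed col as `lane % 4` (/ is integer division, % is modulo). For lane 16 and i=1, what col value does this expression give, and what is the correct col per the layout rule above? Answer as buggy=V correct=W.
buggy=0 correct=4

`lane % 4`[16,1]=>0
lane 16=>16/4=4, 16 mod 4=0
i=1  r:2·0+1+0=>1  c:4
col: 0 vs 4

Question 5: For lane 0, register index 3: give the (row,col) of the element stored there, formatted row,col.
lane 0: g=0 (0/4), t=0 (0%4)
i=3: r=0*2+1+8=9, c=g=0

9,0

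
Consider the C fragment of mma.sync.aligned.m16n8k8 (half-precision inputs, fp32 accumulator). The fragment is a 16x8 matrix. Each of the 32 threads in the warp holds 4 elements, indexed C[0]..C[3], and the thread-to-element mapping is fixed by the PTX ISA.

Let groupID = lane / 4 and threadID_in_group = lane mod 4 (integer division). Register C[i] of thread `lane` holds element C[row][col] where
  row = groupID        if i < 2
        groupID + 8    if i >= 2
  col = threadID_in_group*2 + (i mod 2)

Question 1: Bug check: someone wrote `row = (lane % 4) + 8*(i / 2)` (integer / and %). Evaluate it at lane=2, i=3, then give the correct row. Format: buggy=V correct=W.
`(lane % 4) + 8*(i / 2)`[2,3]=>10
lane 2: grp=0 (2/4), tig=2 (2%4)
i=3: r=0+8=8, c=2*2+1=5
row: 10 vs 8

buggy=10 correct=8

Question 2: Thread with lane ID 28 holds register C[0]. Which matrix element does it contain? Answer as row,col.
28: gid=7,tid=0
[0] (7+0,0*2+0) = (7,0)

7,0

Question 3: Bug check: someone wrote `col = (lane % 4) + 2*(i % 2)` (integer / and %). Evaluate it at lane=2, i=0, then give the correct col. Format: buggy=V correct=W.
`(lane % 4) + 2*(i % 2)`[2,0]⇒2
lane 2⇒2/4=0, 2 mod 4=2
i=0  r:0+0⇒0  c:2·2+0⇒4
col: 2 vs 4

buggy=2 correct=4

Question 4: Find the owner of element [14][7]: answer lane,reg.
r=14->g=6,rb=1  c=7->t=3,b0=1
L=6*4+3=27  i=1*2+1=3

27,3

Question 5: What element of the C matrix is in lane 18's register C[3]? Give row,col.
12,5

L=18->gid=18>>2=4, tid=18&3=2
[3]->row 4+8=12  col 2·2+1=5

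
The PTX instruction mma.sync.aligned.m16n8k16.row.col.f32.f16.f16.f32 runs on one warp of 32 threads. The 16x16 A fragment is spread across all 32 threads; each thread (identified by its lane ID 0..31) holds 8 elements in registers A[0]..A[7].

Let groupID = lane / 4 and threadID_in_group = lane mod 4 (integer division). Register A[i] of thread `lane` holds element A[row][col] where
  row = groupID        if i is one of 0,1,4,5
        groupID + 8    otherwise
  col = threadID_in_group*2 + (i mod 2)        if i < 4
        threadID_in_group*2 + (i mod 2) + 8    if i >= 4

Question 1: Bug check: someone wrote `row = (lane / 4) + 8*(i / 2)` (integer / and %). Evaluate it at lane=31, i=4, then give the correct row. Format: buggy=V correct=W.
`(lane / 4) + 8*(i / 2)`[31,4]=>23
lane 31: grp=7 (31/4), tig=3 (31%4)
i=4: r=7+0=7, c=3*2+0+8=14
row: 23 vs 7

buggy=23 correct=7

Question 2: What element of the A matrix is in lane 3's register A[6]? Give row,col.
8,14

lane 3: gr=0 (3/4), th=3 (3%4)
i=6: r=0+8=8, c=3*2+0+8=14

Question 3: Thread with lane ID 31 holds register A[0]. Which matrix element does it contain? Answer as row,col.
7,6

lane 31: g=7 (31/4), t=3 (31%4)
i=0: r=7+0=7, c=3*2+0+0=6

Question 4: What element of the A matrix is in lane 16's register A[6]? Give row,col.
12,8

lane 16: grp=4 (16/4), tig=0 (16%4)
i=6: r=4+8=12, c=0*2+0+8=8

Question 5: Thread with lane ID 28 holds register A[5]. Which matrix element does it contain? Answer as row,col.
lane 28→28/4=7, 28 mod 4=0
i=5  r:7+0→7  c:2·0+1+8→9

7,9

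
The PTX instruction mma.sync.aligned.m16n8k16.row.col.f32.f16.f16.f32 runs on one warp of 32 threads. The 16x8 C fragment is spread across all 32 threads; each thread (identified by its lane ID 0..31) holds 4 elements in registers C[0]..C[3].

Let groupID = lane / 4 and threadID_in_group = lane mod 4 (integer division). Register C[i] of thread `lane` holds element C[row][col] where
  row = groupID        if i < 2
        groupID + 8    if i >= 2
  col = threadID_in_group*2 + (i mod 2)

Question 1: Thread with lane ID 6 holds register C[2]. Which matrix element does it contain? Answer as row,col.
9,4

lane 6->6/4=1, 6 mod 4=2
i=2  r:1+8->9  c:2·2+0->4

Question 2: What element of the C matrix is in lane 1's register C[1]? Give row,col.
1: G=0,T=1
[1] (0+0,1*2+1) = (0,3)

0,3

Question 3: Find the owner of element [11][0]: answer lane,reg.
r:11=>grp=3,rB=1  c:0=>tig=0,lo=0
L=3*4+0=12  i=1*2+0=2

12,2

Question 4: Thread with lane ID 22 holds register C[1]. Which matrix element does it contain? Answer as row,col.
lane 22: g=5 (22/4), t=2 (22%4)
i=1: r=5+0=5, c=2*2+1=5

5,5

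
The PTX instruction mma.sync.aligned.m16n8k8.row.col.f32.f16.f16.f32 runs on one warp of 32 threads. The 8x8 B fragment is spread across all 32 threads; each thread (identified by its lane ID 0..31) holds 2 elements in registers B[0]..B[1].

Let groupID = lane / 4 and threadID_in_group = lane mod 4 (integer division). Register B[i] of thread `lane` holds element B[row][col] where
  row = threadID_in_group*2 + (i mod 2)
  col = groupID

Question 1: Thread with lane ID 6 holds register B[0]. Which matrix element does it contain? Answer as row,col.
4,1

lane 6: grp=1 (6/4), tig=2 (6%4)
i=0: r=2*2+0=4, c=grp=1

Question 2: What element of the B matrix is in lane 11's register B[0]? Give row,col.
6,2

11: g=2,t=3
[0] (3*2+0,2) = (6,2)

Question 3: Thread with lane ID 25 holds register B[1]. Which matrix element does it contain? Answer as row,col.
lane 25->25/4=6, 25 mod 4=1
i=1  r:2·1+1->3  c:6

3,6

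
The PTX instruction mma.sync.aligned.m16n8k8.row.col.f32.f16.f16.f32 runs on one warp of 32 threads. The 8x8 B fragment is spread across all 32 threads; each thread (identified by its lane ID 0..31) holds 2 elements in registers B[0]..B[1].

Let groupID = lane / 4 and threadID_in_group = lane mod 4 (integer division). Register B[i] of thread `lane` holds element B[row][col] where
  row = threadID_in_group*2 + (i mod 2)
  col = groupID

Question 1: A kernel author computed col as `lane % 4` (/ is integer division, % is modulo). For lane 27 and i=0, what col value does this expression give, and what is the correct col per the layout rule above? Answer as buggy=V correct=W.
buggy=3 correct=6

`lane % 4`[27,0]->3
L=27->gid=27>>2=6, tid=27&3=3
[0]->row 3·2+0=6  col gid=6
col: 3 vs 6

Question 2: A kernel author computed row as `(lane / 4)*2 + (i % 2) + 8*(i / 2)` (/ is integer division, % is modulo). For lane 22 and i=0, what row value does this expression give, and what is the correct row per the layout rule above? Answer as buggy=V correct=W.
`(lane / 4)*2 + (i % 2) + 8*(i / 2)`[22,0]->10
lane 22->22/4=5, 22 mod 4=2
i=0  r:2·2+0->4  c:5
row: 10 vs 4

buggy=10 correct=4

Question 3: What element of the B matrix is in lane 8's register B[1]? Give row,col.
L=8->g=8>>2=2, t=8&3=0
[1]->row 0·2+1=1  col g=2

1,2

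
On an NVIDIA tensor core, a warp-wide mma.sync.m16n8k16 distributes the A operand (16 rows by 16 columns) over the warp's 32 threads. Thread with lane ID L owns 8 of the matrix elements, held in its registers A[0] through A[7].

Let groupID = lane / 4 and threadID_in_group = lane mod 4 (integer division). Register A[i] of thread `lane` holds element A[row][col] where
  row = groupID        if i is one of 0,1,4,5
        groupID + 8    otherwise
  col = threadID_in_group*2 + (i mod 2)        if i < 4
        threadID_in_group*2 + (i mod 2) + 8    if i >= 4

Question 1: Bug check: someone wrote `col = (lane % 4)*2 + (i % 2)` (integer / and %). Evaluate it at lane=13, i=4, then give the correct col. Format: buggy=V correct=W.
buggy=2 correct=10

`(lane % 4)*2 + (i % 2)`[13,4]->2
lane 13->13/4=3, 13 mod 4=1
i=4  r:3+0->3  c:2·1+0+8->10
col: 2 vs 10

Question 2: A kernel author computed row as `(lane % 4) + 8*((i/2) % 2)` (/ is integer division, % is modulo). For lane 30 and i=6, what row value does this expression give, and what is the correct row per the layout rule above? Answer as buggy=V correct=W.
buggy=10 correct=15

`(lane % 4) + 8*((i/2) % 2)`[30,6]->10
lane 30: g=7 (30/4), t=2 (30%4)
i=6: r=7+8=15, c=2*2+0+8=12
row: 10 vs 15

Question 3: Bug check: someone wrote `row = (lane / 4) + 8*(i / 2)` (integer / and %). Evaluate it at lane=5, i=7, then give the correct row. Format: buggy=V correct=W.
buggy=25 correct=9

`(lane / 4) + 8*(i / 2)`[5,7]⇒25
lane 5: gr=1 (5/4), th=1 (5%4)
i=7: r=1+8=9, c=1*2+1+8=11
row: 25 vs 9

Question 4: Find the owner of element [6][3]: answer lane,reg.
r: 6->gid=6,r8=0  c: 3->c8=0,tid=1,i&1=1
L=6*4+1=25  i=0*4+0*2+1=1

25,1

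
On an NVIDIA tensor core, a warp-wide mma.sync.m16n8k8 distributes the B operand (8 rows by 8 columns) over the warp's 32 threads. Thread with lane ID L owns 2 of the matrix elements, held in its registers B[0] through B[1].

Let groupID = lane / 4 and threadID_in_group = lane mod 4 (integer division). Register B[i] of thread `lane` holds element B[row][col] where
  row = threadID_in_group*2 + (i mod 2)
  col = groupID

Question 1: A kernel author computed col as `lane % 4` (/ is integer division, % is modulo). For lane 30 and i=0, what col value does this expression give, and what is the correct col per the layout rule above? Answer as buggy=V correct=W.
buggy=2 correct=7

`lane % 4`[30,0]->2
L=30->gid=30>>2=7, tid=30&3=2
[0]->row 2·2+0=4  col gid=7
col: 2 vs 7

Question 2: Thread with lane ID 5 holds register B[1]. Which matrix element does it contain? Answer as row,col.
L=5⇒gr=5>>2=1, th=5&3=1
[1]⇒row 1·2+1=3  col gr=1

3,1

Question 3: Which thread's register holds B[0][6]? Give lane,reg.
c=6⇒gr=6  r=0⇒th=0,odd=0
L=6*4+0=24  i=0=0

24,0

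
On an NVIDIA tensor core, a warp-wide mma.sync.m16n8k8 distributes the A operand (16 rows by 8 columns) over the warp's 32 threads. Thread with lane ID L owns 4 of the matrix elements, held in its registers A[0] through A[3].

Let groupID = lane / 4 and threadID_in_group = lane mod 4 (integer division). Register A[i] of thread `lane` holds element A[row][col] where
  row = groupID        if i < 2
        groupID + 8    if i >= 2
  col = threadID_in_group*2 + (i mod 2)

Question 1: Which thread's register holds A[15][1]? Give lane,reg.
r=15→G=7,rhi=1  c=1→T=0,p=1
L=7*4+0=28  i=1*2+1=3

28,3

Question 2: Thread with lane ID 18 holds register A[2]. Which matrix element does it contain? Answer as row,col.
12,4

lane 18: gr=4 (18/4), th=2 (18%4)
i=2: r=4+8=12, c=2*2+0=4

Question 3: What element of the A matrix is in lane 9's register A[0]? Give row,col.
2,2

9: G=2,T=1
[0] (2+0,1*2+0) = (2,2)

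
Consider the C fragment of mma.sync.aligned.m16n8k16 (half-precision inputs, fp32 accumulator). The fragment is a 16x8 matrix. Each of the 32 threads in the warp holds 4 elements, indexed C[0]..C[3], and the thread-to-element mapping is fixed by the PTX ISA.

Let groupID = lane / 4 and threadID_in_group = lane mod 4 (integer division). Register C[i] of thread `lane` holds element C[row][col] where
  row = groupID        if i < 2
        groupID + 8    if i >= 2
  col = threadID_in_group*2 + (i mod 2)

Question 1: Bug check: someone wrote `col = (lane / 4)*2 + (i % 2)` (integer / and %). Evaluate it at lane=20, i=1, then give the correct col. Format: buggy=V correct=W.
buggy=11 correct=1

`(lane / 4)*2 + (i % 2)`[20,1]->11
lane 20->20/4=5, 20 mod 4=0
i=1  r:5+0->5  c:2·0+1->1
col: 11 vs 1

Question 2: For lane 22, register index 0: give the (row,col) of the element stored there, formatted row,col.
5,4

22: g=5,t=2
[0] (5+0,2*2+0) = (5,4)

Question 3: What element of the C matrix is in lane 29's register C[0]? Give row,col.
7,2

lane 29: G=7 (29/4), T=1 (29%4)
i=0: r=7+0=7, c=1*2+0=2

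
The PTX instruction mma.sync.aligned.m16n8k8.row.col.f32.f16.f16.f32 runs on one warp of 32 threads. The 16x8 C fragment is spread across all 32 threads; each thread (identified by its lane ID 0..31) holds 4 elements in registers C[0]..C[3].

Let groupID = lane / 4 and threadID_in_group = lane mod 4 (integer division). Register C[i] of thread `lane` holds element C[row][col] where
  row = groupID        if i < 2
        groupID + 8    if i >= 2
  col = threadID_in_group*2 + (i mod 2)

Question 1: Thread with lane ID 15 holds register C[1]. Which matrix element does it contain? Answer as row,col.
lane 15: gid=3 (15/4), tid=3 (15%4)
i=1: r=3+0=3, c=3*2+1=7

3,7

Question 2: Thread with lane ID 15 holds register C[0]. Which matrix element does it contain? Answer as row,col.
3,6

15: g=3,t=3
[0] (3+0,3*2+0) = (3,6)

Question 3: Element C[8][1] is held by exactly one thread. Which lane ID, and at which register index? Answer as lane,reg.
r: 8->gid=0,r8=1  c: 1->tid=0,i&1=1
L=0*4+0=0  i=1*2+1=3

0,3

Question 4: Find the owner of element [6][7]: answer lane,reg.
r=6->g=6,rb=0  c=7->t=3,b0=1
L=6*4+3=27  i=0*2+1=1

27,1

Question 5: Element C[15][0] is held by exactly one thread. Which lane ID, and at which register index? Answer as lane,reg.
28,2

r=15->g=7,rb=1  c=0->t=0,b0=0
L=7*4+0=28  i=1*2+0=2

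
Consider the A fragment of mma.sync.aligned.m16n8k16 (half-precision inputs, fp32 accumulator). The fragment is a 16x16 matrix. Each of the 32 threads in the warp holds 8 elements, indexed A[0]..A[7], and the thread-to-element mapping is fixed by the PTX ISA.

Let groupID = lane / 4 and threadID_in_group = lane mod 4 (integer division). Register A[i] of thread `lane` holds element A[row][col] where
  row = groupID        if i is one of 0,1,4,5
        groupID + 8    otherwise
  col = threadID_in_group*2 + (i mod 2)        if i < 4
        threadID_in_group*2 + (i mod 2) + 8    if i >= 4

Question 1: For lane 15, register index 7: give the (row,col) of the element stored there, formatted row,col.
L=15⇒gr=15>>2=3, th=15&3=3
[7]⇒row 3+8=11  col 3·2+1+8=15

11,15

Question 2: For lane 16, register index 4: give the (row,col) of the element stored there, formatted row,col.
L=16→G=16>>2=4, T=16&3=0
[4]→row 4+0=4  col 0·2+0+8=8

4,8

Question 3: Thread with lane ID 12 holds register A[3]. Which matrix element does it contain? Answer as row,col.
lane 12: grp=3 (12/4), tig=0 (12%4)
i=3: r=3+8=11, c=0*2+1+0=1

11,1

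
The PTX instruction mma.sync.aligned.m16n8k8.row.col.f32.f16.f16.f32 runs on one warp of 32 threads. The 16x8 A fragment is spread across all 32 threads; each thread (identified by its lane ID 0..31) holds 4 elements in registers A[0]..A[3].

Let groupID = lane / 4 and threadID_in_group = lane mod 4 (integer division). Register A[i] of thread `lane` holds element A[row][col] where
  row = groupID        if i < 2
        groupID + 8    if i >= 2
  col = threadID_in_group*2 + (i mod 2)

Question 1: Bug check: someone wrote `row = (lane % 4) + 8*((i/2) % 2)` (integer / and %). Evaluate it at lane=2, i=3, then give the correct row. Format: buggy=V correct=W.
`(lane % 4) + 8*((i/2) % 2)`[2,3]->10
lane 2: gid=0 (2/4), tid=2 (2%4)
i=3: r=0+8=8, c=2*2+1=5
row: 10 vs 8

buggy=10 correct=8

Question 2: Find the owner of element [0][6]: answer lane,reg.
r=0⇒gr=0,Rb=0  c=6⇒th=3,odd=0
L=0*4+3=3  i=0*2+0=0

3,0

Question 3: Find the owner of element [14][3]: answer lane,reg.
r=14→G=6,rhi=1  c=3→T=1,p=1
L=6*4+1=25  i=1*2+1=3

25,3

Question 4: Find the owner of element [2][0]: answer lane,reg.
8,0

r=2->g=2,rb=0  c=0->t=0,b0=0
L=2*4+0=8  i=0*2+0=0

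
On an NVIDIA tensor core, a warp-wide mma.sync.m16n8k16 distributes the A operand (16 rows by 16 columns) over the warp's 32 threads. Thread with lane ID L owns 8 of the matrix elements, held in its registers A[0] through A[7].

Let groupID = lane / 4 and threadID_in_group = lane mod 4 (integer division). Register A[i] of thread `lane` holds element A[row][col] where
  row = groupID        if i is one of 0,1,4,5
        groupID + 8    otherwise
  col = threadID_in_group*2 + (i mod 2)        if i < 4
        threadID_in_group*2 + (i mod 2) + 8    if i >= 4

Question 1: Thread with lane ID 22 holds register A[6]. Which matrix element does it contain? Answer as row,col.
L=22->gid=22>>2=5, tid=22&3=2
[6]->row 5+8=13  col 2·2+0+8=12

13,12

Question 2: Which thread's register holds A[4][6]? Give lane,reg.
r:4=>grp=4,rB=0  c:6=>cB=0,tig=3,lo=0
L=4*4+3=19  i=0*4+0*2+0=0

19,0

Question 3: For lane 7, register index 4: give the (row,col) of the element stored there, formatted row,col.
1,14

L=7->g=7>>2=1, t=7&3=3
[4]->row 1+0=1  col 3·2+0+8=14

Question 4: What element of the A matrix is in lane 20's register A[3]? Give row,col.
13,1

lane 20: gr=5 (20/4), th=0 (20%4)
i=3: r=5+8=13, c=0*2+1+0=1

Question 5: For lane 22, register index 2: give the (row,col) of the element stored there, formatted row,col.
13,4

lane 22: g=5 (22/4), t=2 (22%4)
i=2: r=5+8=13, c=2*2+0+0=4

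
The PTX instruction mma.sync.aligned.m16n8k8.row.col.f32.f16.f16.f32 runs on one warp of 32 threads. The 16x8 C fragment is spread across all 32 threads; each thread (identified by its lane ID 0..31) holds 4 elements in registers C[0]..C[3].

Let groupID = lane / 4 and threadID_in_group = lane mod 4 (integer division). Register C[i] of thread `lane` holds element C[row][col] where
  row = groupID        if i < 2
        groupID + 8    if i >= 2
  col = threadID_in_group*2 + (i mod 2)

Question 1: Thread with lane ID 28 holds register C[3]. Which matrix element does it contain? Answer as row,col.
L=28->gid=28>>2=7, tid=28&3=0
[3]->row 7+8=15  col 0·2+1=1

15,1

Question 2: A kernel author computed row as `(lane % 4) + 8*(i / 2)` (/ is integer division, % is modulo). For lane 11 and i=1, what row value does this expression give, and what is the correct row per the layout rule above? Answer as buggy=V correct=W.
`(lane % 4) + 8*(i / 2)`[11,1]⇒3
L=11⇒gr=11>>2=2, th=11&3=3
[1]⇒row 2+0=2  col 3·2+1=7
row: 3 vs 2

buggy=3 correct=2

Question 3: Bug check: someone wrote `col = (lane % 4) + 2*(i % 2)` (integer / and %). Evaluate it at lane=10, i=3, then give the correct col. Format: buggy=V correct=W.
buggy=4 correct=5

`(lane % 4) + 2*(i % 2)`[10,3]->4
L=10->gid=10>>2=2, tid=10&3=2
[3]->row 2+8=10  col 2·2+1=5
col: 4 vs 5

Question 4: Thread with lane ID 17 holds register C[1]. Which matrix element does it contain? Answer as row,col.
4,3

17: g=4,t=1
[1] (4+0,1*2+1) = (4,3)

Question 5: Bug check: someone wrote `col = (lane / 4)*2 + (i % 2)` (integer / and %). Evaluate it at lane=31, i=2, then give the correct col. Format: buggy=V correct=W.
`(lane / 4)*2 + (i % 2)`[31,2]=>14
L=31=>grp=31>>2=7, tig=31&3=3
[2]=>row 7+8=15  col 3·2+0=6
col: 14 vs 6

buggy=14 correct=6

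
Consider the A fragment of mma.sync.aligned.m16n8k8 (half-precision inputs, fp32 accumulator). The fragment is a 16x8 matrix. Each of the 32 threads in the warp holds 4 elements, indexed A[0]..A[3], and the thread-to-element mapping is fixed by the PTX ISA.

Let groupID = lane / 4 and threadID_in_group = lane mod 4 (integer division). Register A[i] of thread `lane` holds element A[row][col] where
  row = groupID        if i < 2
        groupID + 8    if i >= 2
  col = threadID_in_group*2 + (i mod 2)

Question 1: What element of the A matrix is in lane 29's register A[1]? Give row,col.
lane 29->29/4=7, 29 mod 4=1
i=1  r:7+0->7  c:2·1+1->3

7,3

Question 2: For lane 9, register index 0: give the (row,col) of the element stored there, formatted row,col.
lane 9->9/4=2, 9 mod 4=1
i=0  r:2+0->2  c:2·1+0->2

2,2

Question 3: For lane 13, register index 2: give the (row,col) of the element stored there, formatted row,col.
13: g=3,t=1
[2] (3+8,1*2+0) = (11,2)

11,2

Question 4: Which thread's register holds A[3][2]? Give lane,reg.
r:3=>grp=3,rB=0  c:2=>tig=1,lo=0
L=3*4+1=13  i=0*2+0=0

13,0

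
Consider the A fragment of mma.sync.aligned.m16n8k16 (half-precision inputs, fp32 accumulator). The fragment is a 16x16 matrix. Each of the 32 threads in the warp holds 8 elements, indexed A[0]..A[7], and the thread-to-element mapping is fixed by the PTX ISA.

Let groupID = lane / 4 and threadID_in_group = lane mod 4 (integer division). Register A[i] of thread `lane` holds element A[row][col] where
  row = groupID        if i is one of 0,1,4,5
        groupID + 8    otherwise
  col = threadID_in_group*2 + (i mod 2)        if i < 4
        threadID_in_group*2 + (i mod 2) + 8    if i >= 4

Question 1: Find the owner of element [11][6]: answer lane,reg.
r=11→G=3,rhi=1  c=6→chi=0,T=3,p=0
L=3*4+3=15  i=0*4+1*2+0=2

15,2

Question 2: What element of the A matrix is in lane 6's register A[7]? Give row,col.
9,13

lane 6=>6/4=1, 6 mod 4=2
i=7  r:1+8=>9  c:2·2+1+8=>13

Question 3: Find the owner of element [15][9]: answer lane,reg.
r:15=>grp=7,rB=1  c:9=>cB=1,tig=0,lo=1
L=7*4+0=28  i=1*4+1*2+1=7

28,7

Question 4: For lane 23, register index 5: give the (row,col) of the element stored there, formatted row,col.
lane 23: g=5 (23/4), t=3 (23%4)
i=5: r=5+0=5, c=3*2+1+8=15

5,15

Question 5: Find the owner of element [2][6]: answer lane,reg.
r=2⇒gr=2,Rb=0  c=6⇒Cb=0,th=3,odd=0
L=2*4+3=11  i=0*4+0*2+0=0

11,0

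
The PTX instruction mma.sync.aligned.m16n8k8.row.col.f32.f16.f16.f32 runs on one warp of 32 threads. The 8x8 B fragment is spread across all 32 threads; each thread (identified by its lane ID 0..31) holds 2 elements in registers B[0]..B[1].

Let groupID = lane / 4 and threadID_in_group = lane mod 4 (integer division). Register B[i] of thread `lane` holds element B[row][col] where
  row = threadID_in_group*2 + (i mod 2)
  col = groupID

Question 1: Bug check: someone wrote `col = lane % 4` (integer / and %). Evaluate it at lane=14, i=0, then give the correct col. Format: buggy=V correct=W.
`lane % 4`[14,0]->2
lane 14: g=3 (14/4), t=2 (14%4)
i=0: r=2*2+0=4, c=g=3
col: 2 vs 3

buggy=2 correct=3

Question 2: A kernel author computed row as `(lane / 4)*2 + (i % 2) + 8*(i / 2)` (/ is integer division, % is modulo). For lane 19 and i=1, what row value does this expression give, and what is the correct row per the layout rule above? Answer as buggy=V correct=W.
`(lane / 4)*2 + (i % 2) + 8*(i / 2)`[19,1]->9
19: g=4,t=3
[1] (3*2+1,4) = (7,4)
row: 9 vs 7

buggy=9 correct=7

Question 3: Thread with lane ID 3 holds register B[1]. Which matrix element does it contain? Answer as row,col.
L=3=>grp=3>>2=0, tig=3&3=3
[1]=>row 3·2+1=7  col grp=0

7,0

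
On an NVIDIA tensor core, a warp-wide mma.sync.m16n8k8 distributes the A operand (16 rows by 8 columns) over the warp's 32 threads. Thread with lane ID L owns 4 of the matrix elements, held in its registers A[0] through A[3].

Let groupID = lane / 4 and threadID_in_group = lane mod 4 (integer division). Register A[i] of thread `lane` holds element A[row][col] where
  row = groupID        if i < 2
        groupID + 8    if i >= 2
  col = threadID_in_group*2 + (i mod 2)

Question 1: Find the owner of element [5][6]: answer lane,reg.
23,0

r:5=>grp=5,rB=0  c:6=>tig=3,lo=0
L=5*4+3=23  i=0*2+0=0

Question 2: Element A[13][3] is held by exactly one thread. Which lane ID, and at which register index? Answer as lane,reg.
r=13→G=5,rhi=1  c=3→T=1,p=1
L=5*4+1=21  i=1*2+1=3

21,3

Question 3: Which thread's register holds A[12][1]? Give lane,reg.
r=12⇒gr=4,Rb=1  c=1⇒th=0,odd=1
L=4*4+0=16  i=1*2+1=3

16,3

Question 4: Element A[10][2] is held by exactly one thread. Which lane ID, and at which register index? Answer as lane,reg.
r=10→G=2,rhi=1  c=2→T=1,p=0
L=2*4+1=9  i=1*2+0=2

9,2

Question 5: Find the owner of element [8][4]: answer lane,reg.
2,2

r=8⇒gr=0,Rb=1  c=4⇒th=2,odd=0
L=0*4+2=2  i=1*2+0=2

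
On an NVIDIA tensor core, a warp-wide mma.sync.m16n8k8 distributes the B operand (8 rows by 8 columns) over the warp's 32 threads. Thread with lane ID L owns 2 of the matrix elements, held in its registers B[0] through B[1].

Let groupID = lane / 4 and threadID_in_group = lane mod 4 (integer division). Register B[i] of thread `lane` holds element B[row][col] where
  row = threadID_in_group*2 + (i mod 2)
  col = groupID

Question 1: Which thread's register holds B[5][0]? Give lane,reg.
c:0=>grp=0  r:5=>tig=2,lo=1
L=0*4+2=2  i=1=1

2,1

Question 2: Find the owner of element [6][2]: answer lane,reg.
11,0

c=2→G=2  r=6→T=3,p=0
L=2*4+3=11  i=0=0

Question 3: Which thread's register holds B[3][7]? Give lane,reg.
29,1

c=7→G=7  r=3→T=1,p=1
L=7*4+1=29  i=1=1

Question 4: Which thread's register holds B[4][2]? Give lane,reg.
10,0

c=2→G=2  r=4→T=2,p=0
L=2*4+2=10  i=0=0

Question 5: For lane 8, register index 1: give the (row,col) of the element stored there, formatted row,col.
1,2

L=8⇒gr=8>>2=2, th=8&3=0
[1]⇒row 0·2+1=1  col gr=2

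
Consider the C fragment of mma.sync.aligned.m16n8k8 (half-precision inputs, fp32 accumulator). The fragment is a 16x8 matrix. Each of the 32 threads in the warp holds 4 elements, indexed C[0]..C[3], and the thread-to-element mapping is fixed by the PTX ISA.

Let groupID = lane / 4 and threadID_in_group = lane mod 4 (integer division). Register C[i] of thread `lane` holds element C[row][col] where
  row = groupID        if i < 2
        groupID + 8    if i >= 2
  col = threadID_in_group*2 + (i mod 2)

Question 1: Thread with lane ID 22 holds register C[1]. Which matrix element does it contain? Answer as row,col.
5,5

lane 22->22/4=5, 22 mod 4=2
i=1  r:5+0->5  c:2·2+1->5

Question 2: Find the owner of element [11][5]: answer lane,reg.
r: 11->gid=3,r8=1  c: 5->tid=2,i&1=1
L=3*4+2=14  i=1*2+1=3

14,3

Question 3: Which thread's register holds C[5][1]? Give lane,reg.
r: 5->gid=5,r8=0  c: 1->tid=0,i&1=1
L=5*4+0=20  i=0*2+1=1

20,1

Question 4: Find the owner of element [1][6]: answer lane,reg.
7,0

r=1->g=1,rb=0  c=6->t=3,b0=0
L=1*4+3=7  i=0*2+0=0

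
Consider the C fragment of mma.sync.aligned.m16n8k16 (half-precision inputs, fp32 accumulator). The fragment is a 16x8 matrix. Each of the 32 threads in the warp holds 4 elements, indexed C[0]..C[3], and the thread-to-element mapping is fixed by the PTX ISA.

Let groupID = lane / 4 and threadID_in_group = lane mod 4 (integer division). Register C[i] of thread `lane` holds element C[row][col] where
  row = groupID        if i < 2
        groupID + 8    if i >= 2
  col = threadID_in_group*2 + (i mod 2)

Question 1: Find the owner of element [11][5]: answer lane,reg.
14,3

r=11->g=3,rb=1  c=5->t=2,b0=1
L=3*4+2=14  i=1*2+1=3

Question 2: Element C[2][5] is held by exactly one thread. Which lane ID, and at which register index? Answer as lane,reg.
10,1

r: 2->gid=2,r8=0  c: 5->tid=2,i&1=1
L=2*4+2=10  i=0*2+1=1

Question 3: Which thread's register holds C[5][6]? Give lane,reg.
23,0

r=5→G=5,rhi=0  c=6→T=3,p=0
L=5*4+3=23  i=0*2+0=0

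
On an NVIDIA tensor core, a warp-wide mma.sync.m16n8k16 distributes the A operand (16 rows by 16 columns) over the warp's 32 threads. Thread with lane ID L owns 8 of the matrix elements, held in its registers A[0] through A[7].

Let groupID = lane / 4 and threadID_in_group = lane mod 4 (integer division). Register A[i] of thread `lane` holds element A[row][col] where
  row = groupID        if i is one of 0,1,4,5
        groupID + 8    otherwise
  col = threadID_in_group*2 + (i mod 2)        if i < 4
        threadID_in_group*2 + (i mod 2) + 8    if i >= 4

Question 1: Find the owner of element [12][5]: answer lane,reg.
18,3

r:12=>grp=4,rB=1  c:5=>cB=0,tig=2,lo=1
L=4*4+2=18  i=0*4+1*2+1=3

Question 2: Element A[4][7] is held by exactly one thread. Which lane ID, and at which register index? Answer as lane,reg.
r: 4->gid=4,r8=0  c: 7->c8=0,tid=3,i&1=1
L=4*4+3=19  i=0*4+0*2+1=1

19,1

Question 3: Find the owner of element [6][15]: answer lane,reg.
r=6->g=6,rb=0  c=15->cb=1,t=3,b0=1
L=6*4+3=27  i=1*4+0*2+1=5

27,5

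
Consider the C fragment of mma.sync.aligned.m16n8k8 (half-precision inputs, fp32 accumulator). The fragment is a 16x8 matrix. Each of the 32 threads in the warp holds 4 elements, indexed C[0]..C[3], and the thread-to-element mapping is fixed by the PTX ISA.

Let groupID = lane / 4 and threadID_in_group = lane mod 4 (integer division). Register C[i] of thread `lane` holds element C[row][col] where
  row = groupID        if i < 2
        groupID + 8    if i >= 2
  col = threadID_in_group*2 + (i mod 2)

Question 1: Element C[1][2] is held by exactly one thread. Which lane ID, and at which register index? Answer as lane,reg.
5,0

r=1⇒gr=1,Rb=0  c=2⇒th=1,odd=0
L=1*4+1=5  i=0*2+0=0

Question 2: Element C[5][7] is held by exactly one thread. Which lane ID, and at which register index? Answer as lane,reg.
23,1

r: 5->gid=5,r8=0  c: 7->tid=3,i&1=1
L=5*4+3=23  i=0*2+1=1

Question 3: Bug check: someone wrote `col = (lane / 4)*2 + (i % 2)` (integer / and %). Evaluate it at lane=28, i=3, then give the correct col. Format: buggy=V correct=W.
`(lane / 4)*2 + (i % 2)`[28,3]⇒15
lane 28: gr=7 (28/4), th=0 (28%4)
i=3: r=7+8=15, c=0*2+1=1
col: 15 vs 1

buggy=15 correct=1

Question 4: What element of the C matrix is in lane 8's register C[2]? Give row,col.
8: grp=2,tig=0
[2] (2+8,0*2+0) = (10,0)

10,0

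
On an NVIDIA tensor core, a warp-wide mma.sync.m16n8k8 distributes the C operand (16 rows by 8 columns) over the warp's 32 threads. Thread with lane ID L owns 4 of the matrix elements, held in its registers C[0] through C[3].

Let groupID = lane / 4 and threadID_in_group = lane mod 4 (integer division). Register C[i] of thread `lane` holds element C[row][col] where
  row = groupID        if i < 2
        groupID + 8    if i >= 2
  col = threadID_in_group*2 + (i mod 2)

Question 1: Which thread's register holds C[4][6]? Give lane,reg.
19,0

r: 4->gid=4,r8=0  c: 6->tid=3,i&1=0
L=4*4+3=19  i=0*2+0=0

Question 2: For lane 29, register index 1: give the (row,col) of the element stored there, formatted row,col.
lane 29: G=7 (29/4), T=1 (29%4)
i=1: r=7+0=7, c=1*2+1=3

7,3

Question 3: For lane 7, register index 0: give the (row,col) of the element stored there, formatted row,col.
1,6

lane 7: grp=1 (7/4), tig=3 (7%4)
i=0: r=1+0=1, c=3*2+0=6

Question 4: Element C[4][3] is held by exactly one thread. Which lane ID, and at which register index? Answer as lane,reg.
17,1

r=4→G=4,rhi=0  c=3→T=1,p=1
L=4*4+1=17  i=0*2+1=1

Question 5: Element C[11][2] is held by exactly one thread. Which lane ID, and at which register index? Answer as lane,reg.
13,2

r: 11->gid=3,r8=1  c: 2->tid=1,i&1=0
L=3*4+1=13  i=1*2+0=2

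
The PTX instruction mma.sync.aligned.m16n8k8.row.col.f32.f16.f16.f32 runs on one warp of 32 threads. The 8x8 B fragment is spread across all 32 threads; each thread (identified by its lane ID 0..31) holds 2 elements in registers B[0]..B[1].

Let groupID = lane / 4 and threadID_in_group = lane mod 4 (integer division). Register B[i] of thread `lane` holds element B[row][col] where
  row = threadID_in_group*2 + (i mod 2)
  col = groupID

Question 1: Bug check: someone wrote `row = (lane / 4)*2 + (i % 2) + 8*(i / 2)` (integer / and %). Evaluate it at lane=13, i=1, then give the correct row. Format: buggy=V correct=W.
`(lane / 4)*2 + (i % 2) + 8*(i / 2)`[13,1]=>7
lane 13: grp=3 (13/4), tig=1 (13%4)
i=1: r=1*2+1=3, c=grp=3
row: 7 vs 3

buggy=7 correct=3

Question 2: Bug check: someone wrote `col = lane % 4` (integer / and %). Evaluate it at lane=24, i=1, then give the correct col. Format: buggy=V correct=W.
buggy=0 correct=6

`lane % 4`[24,1]→0
lane 24: G=6 (24/4), T=0 (24%4)
i=1: r=0*2+1=1, c=G=6
col: 0 vs 6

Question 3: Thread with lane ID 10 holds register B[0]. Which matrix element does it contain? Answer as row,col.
4,2

L=10→G=10>>2=2, T=10&3=2
[0]→row 2·2+0=4  col G=2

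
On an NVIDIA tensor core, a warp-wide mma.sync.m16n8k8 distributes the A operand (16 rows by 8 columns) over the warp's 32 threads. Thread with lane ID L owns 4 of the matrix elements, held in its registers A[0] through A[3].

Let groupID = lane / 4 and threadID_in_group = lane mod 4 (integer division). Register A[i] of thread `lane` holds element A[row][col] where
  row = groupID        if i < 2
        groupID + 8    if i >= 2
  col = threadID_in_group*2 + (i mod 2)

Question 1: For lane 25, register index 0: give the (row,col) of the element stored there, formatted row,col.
L=25→G=25>>2=6, T=25&3=1
[0]→row 6+0=6  col 1·2+0=2

6,2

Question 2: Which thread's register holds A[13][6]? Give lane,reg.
r=13⇒gr=5,Rb=1  c=6⇒th=3,odd=0
L=5*4+3=23  i=1*2+0=2

23,2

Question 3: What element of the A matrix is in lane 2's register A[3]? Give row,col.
lane 2→2/4=0, 2 mod 4=2
i=3  r:0+8→8  c:2·2+1→5

8,5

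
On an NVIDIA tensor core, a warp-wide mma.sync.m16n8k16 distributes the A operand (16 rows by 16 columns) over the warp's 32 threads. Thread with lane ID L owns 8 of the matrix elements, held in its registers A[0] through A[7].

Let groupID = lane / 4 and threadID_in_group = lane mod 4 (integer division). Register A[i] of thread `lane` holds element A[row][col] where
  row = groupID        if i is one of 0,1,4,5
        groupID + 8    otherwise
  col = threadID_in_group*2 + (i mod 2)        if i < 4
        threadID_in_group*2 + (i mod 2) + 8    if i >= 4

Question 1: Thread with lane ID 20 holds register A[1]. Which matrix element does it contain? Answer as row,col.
L=20⇒gr=20>>2=5, th=20&3=0
[1]⇒row 5+0=5  col 0·2+1+0=1

5,1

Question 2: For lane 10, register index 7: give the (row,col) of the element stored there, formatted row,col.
10: grp=2,tig=2
[7] (2+8,2*2+1+8) = (10,13)

10,13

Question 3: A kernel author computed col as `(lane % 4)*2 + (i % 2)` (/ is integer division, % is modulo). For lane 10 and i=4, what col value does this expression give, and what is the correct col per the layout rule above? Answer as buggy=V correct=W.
buggy=4 correct=12

`(lane % 4)*2 + (i % 2)`[10,4]->4
lane 10: g=2 (10/4), t=2 (10%4)
i=4: r=2+0=2, c=2*2+0+8=12
col: 4 vs 12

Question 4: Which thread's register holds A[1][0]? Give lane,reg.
r=1⇒gr=1,Rb=0  c=0⇒Cb=0,th=0,odd=0
L=1*4+0=4  i=0*4+0*2+0=0

4,0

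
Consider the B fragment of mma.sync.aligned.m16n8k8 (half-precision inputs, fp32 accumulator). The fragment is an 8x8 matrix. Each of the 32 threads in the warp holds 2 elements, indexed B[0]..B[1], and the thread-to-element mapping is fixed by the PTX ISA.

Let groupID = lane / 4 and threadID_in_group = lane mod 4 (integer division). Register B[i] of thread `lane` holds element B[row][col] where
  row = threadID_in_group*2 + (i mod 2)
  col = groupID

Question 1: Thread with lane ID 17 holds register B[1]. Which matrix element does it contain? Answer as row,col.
17: G=4,T=1
[1] (1*2+1,4) = (3,4)

3,4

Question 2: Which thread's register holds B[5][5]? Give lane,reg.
c=5→G=5  r=5→T=2,p=1
L=5*4+2=22  i=1=1

22,1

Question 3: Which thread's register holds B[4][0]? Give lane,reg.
2,0

c=0→G=0  r=4→T=2,p=0
L=0*4+2=2  i=0=0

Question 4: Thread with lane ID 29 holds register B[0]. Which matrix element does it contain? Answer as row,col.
2,7

29: grp=7,tig=1
[0] (1*2+0,7) = (2,7)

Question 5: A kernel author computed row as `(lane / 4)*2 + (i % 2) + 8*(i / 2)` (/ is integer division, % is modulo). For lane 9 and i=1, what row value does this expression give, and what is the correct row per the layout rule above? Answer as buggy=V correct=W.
buggy=5 correct=3

`(lane / 4)*2 + (i % 2) + 8*(i / 2)`[9,1]->5
L=9->gid=9>>2=2, tid=9&3=1
[1]->row 1·2+1=3  col gid=2
row: 5 vs 3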